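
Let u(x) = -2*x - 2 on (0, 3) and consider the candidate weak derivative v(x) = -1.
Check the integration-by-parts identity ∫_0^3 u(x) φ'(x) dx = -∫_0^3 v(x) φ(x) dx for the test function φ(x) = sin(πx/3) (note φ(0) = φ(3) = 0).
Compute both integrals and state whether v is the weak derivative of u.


LHS = 12/π, RHS = 6/π. No, v is not the weak derivative of u.

u(x) = -2*x - 2, classical derivative u'(x) = -2.
φ(x) = sin(πx/3), so φ'(x) = π*cos(π*x/3)/3.
Note φ(0) = φ(3) = 0, so the boundary term u·φ vanishes.
LHS = ∫_0^3 u(x) φ'(x) dx = ∫_0^3 (-2*π*x*cos(π*x/3)/3 - 2*π*cos(π*x/3)/3) dx. Term by term:
  ∫_0^3 -2*π*cos(π*x/3)/3 dx = 0;  ∫_0^3 -2*π*x*cos(π*x/3)/3 dx = 12/π.
Sum: 0 + 12/π = 12/π.
So LHS = 12/π.
∫_0^3 v(x) φ(x) dx = ∫_0^3 (-sin(π*x/3)) dx. Term by term:
  ∫_0^3 -sin(π*x/3) dx = -6/π.
So RHS = -∫_0^3 v(x) φ(x) dx = 6/π.
LHS − RHS = 6/π ≠ 0, so the identity fails.
(For a valid weak derivative the identity must hold for EVERY test function, in particular this one. The failure shows v is NOT the weak derivative of u.)
Correct weak derivative would be u'(x) = -2.


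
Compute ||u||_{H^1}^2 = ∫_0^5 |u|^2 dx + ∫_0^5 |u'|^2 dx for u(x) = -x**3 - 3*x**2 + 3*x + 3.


||u||_{H^1}^2 = 254805/7

The H^1 norm (squared) on an interval (0, L) is
  ||u||_{H^1}^2 = ∫_0^L u(x)^2 dx + ∫_0^L u'(x)^2 dx.
Compute u'(x) = -3*x**2 - 6*x + 3.
Then u(x)^2 = x**6 + 6*x**5 + 3*x**4 - 24*x**3 - 9*x**2 + 18*x + 9 and u'(x)^2 = 9*x**4 + 36*x**3 + 18*x**2 - 36*x + 9.
Integrate each monomial from 0 to 5 using ∫_0^5 c·x^n dx = c·5^(n+1)/(n+1):
  ∫_0^5 u(x)^2 dx = ∫_0^5 (x^6 + 6*x^5 + 3*x^4 - 24*x^3 - 9*x^2 + 18*x + 9) dx. Term by term:
    ∫_0^5 x^6 dx = 78125/7;  ∫_0^5 6*x^5 dx = 15625;  ∫_0^5 3*x^4 dx = 1875;
    ∫_0^5 -24*x^3 dx = -3750;  ∫_0^5 -9*x^2 dx = -375;  ∫_0^5 18*x dx = 225;
    ∫_0^5 9 dx = 45.
  Sum: 78125/7 + 15625 + 1875 − 3750 − 375 + 225 + 45 = 173640/7.
  ∫_0^5 u'(x)^2 dx = ∫_0^5 (9*x^4 + 36*x^3 + 18*x^2 - 36*x + 9) dx. Term by term:
    ∫_0^5 9*x^4 dx = 5625;  ∫_0^5 36*x^3 dx = 5625;  ∫_0^5 18*x^2 dx = 750;
    ∫_0^5 -36*x dx = -450;  ∫_0^5 9 dx = 45.
  Sum: 5625 + 5625 + 750 − 450 + 45 = 11595.
Adding: ||u||_{H^1}^2 = 173640/7 + 11595 = 254805/7.


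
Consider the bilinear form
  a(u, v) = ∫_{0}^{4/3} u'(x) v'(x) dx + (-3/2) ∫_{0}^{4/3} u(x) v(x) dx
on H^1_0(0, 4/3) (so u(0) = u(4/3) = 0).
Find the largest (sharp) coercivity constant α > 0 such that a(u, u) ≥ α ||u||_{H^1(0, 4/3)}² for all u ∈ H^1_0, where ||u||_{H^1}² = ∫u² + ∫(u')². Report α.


α = 3*(-8 + 3*π^2)/(16 + 9*π^2)

Coercivity of a(·,·) on H^1_0(0, 4/3) means a(u, u) ≥ α ||u||_{H^1}² for every u ∈ H^1_0.
The interval has length L = 4/3, and Poincaré/coercivity depend only on L. Here a(u, u) = ∫(u')² + (-3/2)·∫u².
Here c = -3/2 < 0 with |c| < (π/L)² = 9*π^2/16, so coercivity still holds. The condition a(u,u) ≥ α||u||_{H^1}² reads (1−α)∫(u')² ≥ (α−c)∫u². Any admissible α is ≤ 1 (rapidly oscillating u have ∫u²/∫(u')² → 0), and α = 1 would force 0 ≥ (1−c)∫u², impossible since c < 1; so 1−α > 0. By the sharp Poincaré inequality on H^1_0 of an interval of length L, ∫(u')² ≥ (π/L)²∫u² with equality for the first sine mode sin(π(x−x₀)/L) (x₀ the left endpoint), so the inequality holds for all u iff (1−α)(π/L)² ≥ α − c, i.e. α ≤ ((π/L)² + c)/((π/L)² + 1) = (1 + c(L/π)²)/(1 + (L/π)²). (Direct route, valid since c ≤ 0: Poincaré gives c∫u² ≥ c(L/π)²∫(u')², so a(u,u) ≥ (1 + c(L/π)²)∫(u')², while ||u||_{H^1}² ≤ (1 + (L/π)²)∫(u')²; dividing yields the same α.) With (π/L)² = 9*π^2/16 and c = -3/2, the largest admissible constant is α = ((π/L)² + c)/((π/L)² + 1).
Simplifying, α = 3*(-8 + 3*π^2)/(16 + 9*π^2).


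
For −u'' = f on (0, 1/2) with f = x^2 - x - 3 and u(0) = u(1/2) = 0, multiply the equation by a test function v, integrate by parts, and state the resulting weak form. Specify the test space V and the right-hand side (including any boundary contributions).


V = H^1_0(0, 1/2) (so v(0) = v(1/2) = 0); weak form: ∫_0^1/2 u'v' dx = ∫_0^1/2 (x^2 - x - 3) v dx for all v ∈ V.

Multiply both sides by a test function v and integrate from 0 to 1/2:
  ∫_0^1/2 −u''(x) v(x) dx = ∫_0^1/2 f(x) v(x) dx.
Integrate the LHS by parts once:
  ∫_0^1/2 −u'' v dx = −[u'(x) v(x)]_0^1/2 + ∫_0^1/2 u'(x) v'(x) dx.
Thus ∫_0^1/2 u'(x) v'(x) dx = ∫_0^1/2 f(x) v(x) dx + [u'(x) v(x)]_0^1/2.
Choose V so that boundary terms are either known or forced to vanish.
u is Dirichlet: u(0) = u(1/2) = 0. Let V = H^1_0(0, 1/2); then v(0) = v(1/2) = 0, and [u' v]_0^1/2 = 0.
Weak formulation: find u (satisfying any essential BC) such that ∫_0^1/2 u'(x) v'(x) dx = ∫_0^1/2 f v dx for all v ∈ V.
Substituting f(x) = x^2 - x - 3, the right-hand side is ∫_0^1/2 (x^2 - x - 3) v dx.


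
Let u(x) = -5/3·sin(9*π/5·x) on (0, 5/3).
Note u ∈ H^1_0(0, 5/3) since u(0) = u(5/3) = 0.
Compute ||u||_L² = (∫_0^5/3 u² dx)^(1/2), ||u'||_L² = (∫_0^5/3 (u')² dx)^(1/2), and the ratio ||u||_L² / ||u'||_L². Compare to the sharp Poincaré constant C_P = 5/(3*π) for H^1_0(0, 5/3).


||u||_L² / ||u'||_L² = 5/(9*π) < C_P = 5/(3*π).

u(x) = -5/3·sin(9*π/5·x), so u'(x) = -3*π*cos(9*π*x/5).
Writing u(x) = A·sin(kπx/L) with A = -5/3 and k = 3, use ∫_0^L sin²(kπx/L) dx = L/2 and ∫_0^L cos²(kπx/L) dx = L/2.
u² = 25/9·sin²(9*π/5·x) and (u')² = 9*π^2·cos²(9*π/5·x), and each of sin², cos² integrates to L/2 = 5/6 over (0, 5/3).
∫_0^5/3 u² dx = 125/54, so ||u||_L² = 5*sqrt(30)/18.
∫_0^5/3 (u')² dx = 15*π^2/2, so ||u'||_L² = sqrt(30)*π/2.
Ratio ||u||_L² / ||u'||_L² = 5/(9*π).
Sharp Poincaré constant on H^1_0(0, 5/3) is C_P = L/π = 5/(3*π), achieved by sin(3*π/5·x).
This is the k = 3 harmonic; the ratio L/(kπ) is strictly less than C_P = L/π, consistent with the sharp inequality ||u||_L² ≤ C_P ||u'||_L².


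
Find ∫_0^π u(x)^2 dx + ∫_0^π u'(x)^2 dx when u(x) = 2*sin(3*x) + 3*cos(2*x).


||u||_{H^1(0,π)}^2 = 72 + 85*π/2

u'(x) = -6*sin(2*x) + 6*cos(3*x).
Expand u² and (u')² and integrate term by term on (0, π), using: for integers n ≥ 1, ∫_0^π sin²(nx) dx = ∫_0^π cos²(nx) dx = π/2; for n ≠ n', ∫_0^π sin(nx)sin(n'x) dx = ∫_0^π cos(nx)cos(n'x) dx = 0; and by product-to-sum, ∫_0^π sin(nx)cos(n'x) dx = ½∫_0^π [sin((n+n')x) + sin((n−n')x)] dx, which is 0 when n+n' is even and 2n/(n²−n'²) when n+n' is odd (it need not vanish on (0, π)).
  u² squared terms: (2)²·∫sin(3x)² dx = 4·π/2 = 2*π;  (3)²·∫cos(2x)² dx = 9·π/2 = 9*π/2.
  u² cross terms: 2·(2)·(3)·∫sin(3x)·cos(2x) dx = 12·(6/5) = 72/5.
  So ∫_0^π u² dx = 2*π + 9*π/2 + 72/5 = 72/5 + 13*π/2.
  (u')² squared terms: (-6)²·∫sin(2x)² dx = 36·π/2 = 18*π;  (6)²·∫cos(3x)² dx = 36·π/2 = 18*π.
  (u')² cross terms: 2·(-6)·(6)·∫sin(2x)·cos(3x) dx = -72·(-4/5) = 288/5.
  So ∫_0^π (u')² dx = 18*π + 18*π + 288/5 = 288/5 + 36*π.
||u||_{H^1}^2 = (72/5 + 13*π/2) + (288/5 + 36*π) = 72 + 85*π/2.


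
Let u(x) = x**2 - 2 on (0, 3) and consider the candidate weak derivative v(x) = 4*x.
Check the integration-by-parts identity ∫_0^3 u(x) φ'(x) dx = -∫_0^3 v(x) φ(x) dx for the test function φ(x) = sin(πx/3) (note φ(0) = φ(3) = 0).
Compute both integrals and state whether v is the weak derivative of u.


LHS = -18/π, RHS = -36/π. No, v is not the weak derivative of u.

u(x) = x**2 - 2, classical derivative u'(x) = 2*x.
φ(x) = sin(πx/3), so φ'(x) = π*cos(π*x/3)/3.
Note φ(0) = φ(3) = 0, so the boundary term u·φ vanishes.
LHS = ∫_0^3 u(x) φ'(x) dx = ∫_0^3 (π*x^2*cos(π*x/3)/3 - 2*π*cos(π*x/3)/3) dx. Term by term:
  ∫_0^3 -2*π*cos(π*x/3)/3 dx = 0;  ∫_0^3 π*x^2*cos(π*x/3)/3 dx = -18/π.
Sum: 0 − 18/π = -18/π.
So LHS = -18/π.
∫_0^3 v(x) φ(x) dx = ∫_0^3 (4*x*sin(π*x/3)) dx. Term by term:
  ∫_0^3 4*x*sin(π*x/3) dx = 36/π.
So RHS = -∫_0^3 v(x) φ(x) dx = -36/π.
LHS − RHS = 18/π ≠ 0, so the identity fails.
(For a valid weak derivative the identity must hold for EVERY test function, in particular this one. The failure shows v is NOT the weak derivative of u.)
Correct weak derivative would be u'(x) = 2*x.


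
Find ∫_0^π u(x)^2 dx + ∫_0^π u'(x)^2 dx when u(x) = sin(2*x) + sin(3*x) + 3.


||u||_{H^1(0,π)}^2 = 4 + 33*π/2

u'(x) = 2*cos(2*x) + 3*cos(3*x).
Expand u² and (u')² and integrate term by term on (0, π), using: for integers n ≥ 1, ∫_0^π sin²(nx) dx = ∫_0^π cos²(nx) dx = π/2; for n ≠ n', ∫_0^π sin(nx)sin(n'x) dx = ∫_0^π cos(nx)cos(n'x) dx = 0; and by product-to-sum, ∫_0^π sin(nx)cos(n'x) dx = ½∫_0^π [sin((n+n')x) + sin((n−n')x)] dx, which is 0 when n+n' is even and 2n/(n²−n'²) when n+n' is odd (it need not vanish on (0, π)). For the constant mode: ∫_0^π 1 dx = π, ∫_0^π cos(nx) dx = 0, ∫_0^π sin(nx) dx = (1−(−1)^n)/n.
  u² squared terms: (3)²·∫1 dx = 9·π = 9*π;  (1)²·∫sin(2x)² dx = 1·π/2 = π/2;  (1)²·∫sin(3x)² dx = 1·π/2 = π/2.
  u² cross terms: 2·(3)·(1)·∫1·sin(2x) dx = 6·(0) = 0;  2·(3)·(1)·∫1·sin(3x) dx = 6·(2/3) = 4;  2·(1)·(1)·∫sin(2x)·sin(3x) dx = 2·(0) = 0.
  So ∫_0^π u² dx = 9*π + π/2 + π/2 + 0 + 4 + 0 = 4 + 10*π.
  (u')² squared terms: (2)²·∫cos(2x)² dx = 4·π/2 = 2*π;  (3)²·∫cos(3x)² dx = 9·π/2 = 9*π/2.
  (u')² cross terms: 2·(2)·(3)·∫cos(2x)·cos(3x) dx = 12·(0) = 0.
  So ∫_0^π (u')² dx = 2*π + 9*π/2 + 0 = 13*π/2.
||u||_{H^1}^2 = (4 + 10*π) + (13*π/2) = 4 + 33*π/2.


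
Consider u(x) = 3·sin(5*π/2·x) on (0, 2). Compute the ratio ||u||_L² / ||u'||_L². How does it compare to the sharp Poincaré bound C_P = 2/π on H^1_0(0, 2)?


||u||_L² / ||u'||_L² = 2/(5*π) < C_P = 2/π.

u(x) = 3·sin(5*π/2·x), so u'(x) = 15*π*cos(5*π*x/2)/2.
Writing u(x) = A·sin(kπx/L) with A = 3 and k = 5, use ∫_0^L sin²(kπx/L) dx = L/2 and ∫_0^L cos²(kπx/L) dx = L/2.
u² = 9·sin²(5*π/2·x) and (u')² = 225*π^2/4·cos²(5*π/2·x), and each of sin², cos² integrates to L/2 = 1 over (0, 2).
∫_0^2 u² dx = 9, so ||u||_L² = 3.
∫_0^2 (u')² dx = 225*π^2/4, so ||u'||_L² = 15*π/2.
Ratio ||u||_L² / ||u'||_L² = 2/(5*π).
Sharp Poincaré constant on H^1_0(0, 2) is C_P = L/π = 2/π, achieved by sin(π/2·x).
This is the k = 5 harmonic; the ratio L/(kπ) is strictly less than C_P = L/π, consistent with the sharp inequality ||u||_L² ≤ C_P ||u'||_L².


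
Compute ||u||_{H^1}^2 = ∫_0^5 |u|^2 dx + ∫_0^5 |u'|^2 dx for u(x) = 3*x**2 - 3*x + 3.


||u||_{H^1}^2 = 9705/2

The H^1 norm (squared) on an interval (0, L) is
  ||u||_{H^1}^2 = ∫_0^L u(x)^2 dx + ∫_0^L u'(x)^2 dx.
Compute u'(x) = 6*x - 3.
Then u(x)^2 = 9*x**4 - 18*x**3 + 27*x**2 - 18*x + 9 and u'(x)^2 = 36*x**2 - 36*x + 9.
Integrate each monomial from 0 to 5 using ∫_0^5 c·x^n dx = c·5^(n+1)/(n+1):
  ∫_0^5 u(x)^2 dx = ∫_0^5 (9*x^4 - 18*x^3 + 27*x^2 - 18*x + 9) dx. Term by term:
    ∫_0^5 9*x^4 dx = 5625;  ∫_0^5 -18*x^3 dx = -5625/2;  ∫_0^5 27*x^2 dx = 1125;
    ∫_0^5 -18*x dx = -225;  ∫_0^5 9 dx = 45.
  Sum: 5625 − 5625/2 + 1125 − 225 + 45 = 7515/2.
  ∫_0^5 u'(x)^2 dx = ∫_0^5 (36*x^2 - 36*x + 9) dx. Term by term:
    ∫_0^5 36*x^2 dx = 1500;  ∫_0^5 -36*x dx = -450;  ∫_0^5 9 dx = 45.
  Sum: 1500 − 450 + 45 = 1095.
Adding: ||u||_{H^1}^2 = 7515/2 + 1095 = 9705/2.


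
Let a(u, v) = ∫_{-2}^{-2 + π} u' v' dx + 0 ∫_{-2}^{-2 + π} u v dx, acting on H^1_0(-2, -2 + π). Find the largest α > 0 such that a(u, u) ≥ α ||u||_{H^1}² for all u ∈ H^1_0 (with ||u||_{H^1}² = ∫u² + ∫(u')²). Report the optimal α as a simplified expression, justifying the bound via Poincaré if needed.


α = 1/2

Coercivity of a(·,·) on H^1_0(-2, -2 + π) means a(u, u) ≥ α ||u||_{H^1}² for every u ∈ H^1_0.
The interval has length L = π, and Poincaré/coercivity depend only on L. Here a(u, u) = ∫(u')² + (0)·∫u².
Here c = 0, so a(u,u) = ∫(u')² alone. The condition a(u,u) ≥ α||u||_{H^1}² reads (1−α)∫(u')² ≥ (α−c)∫u². Any admissible α is ≤ 1 (rapidly oscillating u have ∫u²/∫(u')² → 0), and α = 1 would force 0 ≥ (1−c)∫u², impossible since c < 1; so 1−α > 0. By the sharp Poincaré inequality on H^1_0 of an interval of length L, ∫(u')² ≥ (π/L)²∫u² with equality for the first sine mode sin(π(x−x₀)/L) (x₀ the left endpoint), so the inequality holds for all u iff (1−α)(π/L)² ≥ α − c, i.e. α ≤ ((π/L)² + c)/((π/L)² + 1) = (1 + c(L/π)²)/(1 + (L/π)²). (Direct route, valid since c ≤ 0: Poincaré gives c∫u² ≥ c(L/π)²∫(u')², so a(u,u) ≥ (1 + c(L/π)²)∫(u')², while ||u||_{H^1}² ≤ (1 + (L/π)²)∫(u')²; dividing yields the same α.) With (π/L)² = 1 and c = 0, the largest admissible constant is α = ((π/L)² + c)/((π/L)² + 1).
Simplifying, α = 1/2.


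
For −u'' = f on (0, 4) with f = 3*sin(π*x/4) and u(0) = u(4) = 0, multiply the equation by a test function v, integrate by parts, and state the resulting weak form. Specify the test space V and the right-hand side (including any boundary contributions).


V = H^1_0(0, 4) (so v(0) = v(4) = 0); weak form: ∫_0^4 u'v' dx = ∫_0^4 (3*sin(π*x/4)) v dx for all v ∈ V.

Multiply both sides by a test function v and integrate from 0 to 4:
  ∫_0^4 −u''(x) v(x) dx = ∫_0^4 f(x) v(x) dx.
Integrate the LHS by parts once:
  ∫_0^4 −u'' v dx = −[u'(x) v(x)]_0^4 + ∫_0^4 u'(x) v'(x) dx.
Thus ∫_0^4 u'(x) v'(x) dx = ∫_0^4 f(x) v(x) dx + [u'(x) v(x)]_0^4.
Choose V so that boundary terms are either known or forced to vanish.
u is Dirichlet: u(0) = u(4) = 0. Let V = H^1_0(0, 4); then v(0) = v(4) = 0, and [u' v]_0^4 = 0.
Weak formulation: find u (satisfying any essential BC) such that ∫_0^4 u'(x) v'(x) dx = ∫_0^4 f v dx for all v ∈ V.
Substituting f(x) = 3*sin(π*x/4), the right-hand side is ∫_0^4 (3*sin(π*x/4)) v dx.


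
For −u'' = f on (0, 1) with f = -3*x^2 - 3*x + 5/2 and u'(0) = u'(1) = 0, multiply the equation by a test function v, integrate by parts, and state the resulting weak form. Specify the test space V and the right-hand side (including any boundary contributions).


V = H^1(0, 1) (no boundary constraint on v; u is determined up to an additive constant); weak form: ∫_0^1 u'v' dx = ∫_0^1 (-3*x^2 - 3*x + 5/2) v dx for all v ∈ V.

Multiply both sides by a test function v and integrate from 0 to 1:
  ∫_0^1 −u''(x) v(x) dx = ∫_0^1 f(x) v(x) dx.
Integrate the LHS by parts once:
  ∫_0^1 −u'' v dx = −[u'(x) v(x)]_0^1 + ∫_0^1 u'(x) v'(x) dx.
Thus ∫_0^1 u'(x) v'(x) dx = ∫_0^1 f(x) v(x) dx + [u'(x) v(x)]_0^1.
Choose V so that boundary terms are either known or forced to vanish.
u has homogeneous Neumann: u'(0) = u'(1) = 0. So [u' v]_0^1 = 0·v(1) − 0·v(0) = 0 for any v; take V = H^1(0, 1).
Weak formulation: find u (satisfying any essential BC) such that ∫_0^1 u'(x) v'(x) dx = ∫_0^1 f v dx for all v ∈ V (homogeneous Neumann, so boundary terms vanish).
Substituting f(x) = -3*x^2 - 3*x + 5/2, the right-hand side is ∫_0^1 (-3*x^2 - 3*x + 5/2) v dx.
Compatibility check (pure Neumann): taking v ≡ 1 ∈ V gives 0 = ∫_0^1 f dx + (0) − (0), i.e. ∫_0^1 f dx must equal u'(0) − u'(1) = 0. Indeed ∫_0^1 (-3*x^2 - 3*x + 5/2) dx = 0, so the data are compatible. The solution is then unique only up to an additive constant (fix it e.g. by requiring ∫_0^1 u dx = 0).


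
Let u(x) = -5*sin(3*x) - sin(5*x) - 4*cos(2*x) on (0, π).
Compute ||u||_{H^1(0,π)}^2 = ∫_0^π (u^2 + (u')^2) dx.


||u||_{H^1(0,π)}^2 = 5440/21 + 178*π

u'(x) = 8*sin(2*x) - 15*cos(3*x) - 5*cos(5*x).
Expand u² and (u')² and integrate term by term on (0, π), using: for integers n ≥ 1, ∫_0^π sin²(nx) dx = ∫_0^π cos²(nx) dx = π/2; for n ≠ n', ∫_0^π sin(nx)sin(n'x) dx = ∫_0^π cos(nx)cos(n'x) dx = 0; and by product-to-sum, ∫_0^π sin(nx)cos(n'x) dx = ½∫_0^π [sin((n+n')x) + sin((n−n')x)] dx, which is 0 when n+n' is even and 2n/(n²−n'²) when n+n' is odd (it need not vanish on (0, π)).
  u² squared terms: (-1)²·∫sin(5x)² dx = 1·π/2 = π/2;  (-5)²·∫sin(3x)² dx = 25·π/2 = 25*π/2;  (-4)²·∫cos(2x)² dx = 16·π/2 = 8*π.
  u² cross terms: 2·(-1)·(-5)·∫sin(5x)·sin(3x) dx = 10·(0) = 0;  2·(-1)·(-4)·∫sin(5x)·cos(2x) dx = 8·(10/21) = 80/21;  2·(-5)·(-4)·∫sin(3x)·cos(2x) dx = 40·(6/5) = 48.
  So ∫_0^π u² dx = π/2 + 25*π/2 + 8*π + 0 + 80/21 + 48 = 1088/21 + 21*π.
  (u')² squared terms: (-15)²·∫cos(3x)² dx = 225·π/2 = 225*π/2;  (-5)²·∫cos(5x)² dx = 25·π/2 = 25*π/2;  (8)²·∫sin(2x)² dx = 64·π/2 = 32*π.
  (u')² cross terms: 2·(-15)·(-5)·∫cos(3x)·cos(5x) dx = 150·(0) = 0;  2·(-15)·(8)·∫cos(3x)·sin(2x) dx = -240·(-4/5) = 192;  2·(-5)·(8)·∫cos(5x)·sin(2x) dx = -80·(-4/21) = 320/21.
  So ∫_0^π (u')² dx = 225*π/2 + 25*π/2 + 32*π + 0 + 192 + 320/21 = 4352/21 + 157*π.
||u||_{H^1}^2 = (1088/21 + 21*π) + (4352/21 + 157*π) = 5440/21 + 178*π.


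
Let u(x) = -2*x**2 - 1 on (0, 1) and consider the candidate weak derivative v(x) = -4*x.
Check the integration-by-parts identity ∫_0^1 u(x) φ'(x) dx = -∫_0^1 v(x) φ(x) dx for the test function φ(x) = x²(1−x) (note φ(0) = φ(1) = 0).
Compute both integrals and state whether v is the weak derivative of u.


LHS = 1/5, RHS = 1/5. Yes, v = u' weakly.

u(x) = -2*x**2 - 1, classical derivative u'(x) = -4*x.
φ(x) = x²(1−x), so φ'(x) = x*(2 - 3*x).
Note φ(0) = φ(1) = 0, so the boundary term u·φ vanishes.
LHS = ∫_0^1 u(x) φ'(x) dx = ∫_0^1 (6*x^4 - 4*x^3 + 3*x^2 - 2*x) dx. Term by term:
  ∫_0^1 6*x^4 dx = 6/5;  ∫_0^1 -4*x^3 dx = -1;  ∫_0^1 3*x^2 dx = 1;
  ∫_0^1 -2*x dx = -1.
Sum: 6/5 − 1 + 1 − 1 = 1/5.
So LHS = 1/5.
∫_0^1 v(x) φ(x) dx = ∫_0^1 (4*x^4 - 4*x^3) dx. Term by term:
  ∫_0^1 4*x^4 dx = 4/5;  ∫_0^1 -4*x^3 dx = -1.
Sum: 4/5 − 1 = -1/5.
So RHS = -∫_0^1 v(x) φ(x) dx = 1/5.
LHS = RHS, so the identity holds for this test φ.
Moreover u is smooth here and v(x) = u'(x) = -4*x pointwise, so the identity holds for every test function. Hence v is the weak derivative of u.


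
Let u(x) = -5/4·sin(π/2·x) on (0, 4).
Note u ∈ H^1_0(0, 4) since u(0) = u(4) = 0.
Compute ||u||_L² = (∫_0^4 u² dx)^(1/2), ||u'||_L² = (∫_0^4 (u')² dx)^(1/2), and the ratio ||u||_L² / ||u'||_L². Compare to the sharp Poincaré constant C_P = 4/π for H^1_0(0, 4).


||u||_L² / ||u'||_L² = 2/π < C_P = 4/π.

u(x) = -5/4·sin(π/2·x), so u'(x) = -5*π*cos(π*x/2)/8.
Writing u(x) = A·sin(kπx/L) with A = -5/4 and k = 2, use ∫_0^L sin²(kπx/L) dx = L/2 and ∫_0^L cos²(kπx/L) dx = L/2.
u² = 25/16·sin²(π/2·x) and (u')² = 25*π^2/64·cos²(π/2·x), and each of sin², cos² integrates to L/2 = 2 over (0, 4).
∫_0^4 u² dx = 25/8, so ||u||_L² = 5*sqrt(2)/4.
∫_0^4 (u')² dx = 25*π^2/32, so ||u'||_L² = 5*sqrt(2)*π/8.
Ratio ||u||_L² / ||u'||_L² = 2/π.
Sharp Poincaré constant on H^1_0(0, 4) is C_P = L/π = 4/π, achieved by sin(π/4·x).
This is the k = 2 harmonic; the ratio L/(kπ) is strictly less than C_P = L/π, consistent with the sharp inequality ||u||_L² ≤ C_P ||u'||_L².


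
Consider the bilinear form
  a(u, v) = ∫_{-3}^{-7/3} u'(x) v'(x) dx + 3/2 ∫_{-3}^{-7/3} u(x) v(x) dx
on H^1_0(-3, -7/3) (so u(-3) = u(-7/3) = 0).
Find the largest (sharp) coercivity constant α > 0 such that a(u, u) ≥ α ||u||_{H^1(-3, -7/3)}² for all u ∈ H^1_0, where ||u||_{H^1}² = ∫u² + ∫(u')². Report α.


α = 1

Coercivity of a(·,·) on H^1_0(-3, -7/3) means a(u, u) ≥ α ||u||_{H^1}² for every u ∈ H^1_0.
The interval has length L = 2/3, and Poincaré/coercivity depend only on L. Here a(u, u) = ∫(u')² + (3/2)·∫u².
Here c = 3/2 ≥ 1, so a(u,u) = ∫(u')² + c∫u² ≥ ∫(u')² + ∫u² = ||u||_{H^1}², i.e. α = 1 works. No larger α is possible: a(u,u) ≥ α||u||_{H^1}² means (1−α)∫(u')² ≥ (α−c)∫u², and for the modes u_n = sin(nπ(x−x₀)/L) (x₀ the left endpoint) one has ∫u_n²/∫(u_n')² = (L/(nπ))² → 0, so a(u_n,u_n)/||u_n||_{H^1}² → 1. Hence the optimal constant is α = 1.
Therefore α = 1.


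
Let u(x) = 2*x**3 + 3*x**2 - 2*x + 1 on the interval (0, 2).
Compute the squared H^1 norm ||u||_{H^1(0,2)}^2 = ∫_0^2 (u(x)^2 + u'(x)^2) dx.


||u||_{H^1}^2 = 74194/105

The H^1 norm (squared) on an interval (0, L) is
  ||u||_{H^1}^2 = ∫_0^L u(x)^2 dx + ∫_0^L u'(x)^2 dx.
Compute u'(x) = 6*x**2 + 6*x - 2.
Then u(x)^2 = 4*x**6 + 12*x**5 + x**4 - 8*x**3 + 10*x**2 - 4*x + 1 and u'(x)^2 = 36*x**4 + 72*x**3 + 12*x**2 - 24*x + 4.
Integrate each monomial from 0 to 2 using ∫_0^2 c·x^n dx = c·2^(n+1)/(n+1):
  ∫_0^2 u(x)^2 dx = ∫_0^2 (4*x^6 + 12*x^5 + x^4 - 8*x^3 + 10*x^2 - 4*x + 1) dx. Term by term:
    ∫_0^2 4*x^6 dx = 512/7;  ∫_0^2 12*x^5 dx = 128;  ∫_0^2 x^4 dx = 32/5;
    ∫_0^2 -8*x^3 dx = -32;  ∫_0^2 10*x^2 dx = 80/3;  ∫_0^2 -4*x dx = -8;
    ∫_0^2 1 dx = 2.
  Sum: 512/7 + 128 + 32/5 − 32 + 80/3 − 8 + 2 = 20602/105.
  ∫_0^2 u'(x)^2 dx = ∫_0^2 (36*x^4 + 72*x^3 + 12*x^2 - 24*x + 4) dx. Term by term:
    ∫_0^2 36*x^4 dx = 1152/5;  ∫_0^2 72*x^3 dx = 288;  ∫_0^2 12*x^2 dx = 32;
    ∫_0^2 -24*x dx = -48;  ∫_0^2 4 dx = 8.
  Sum: 1152/5 + 288 + 32 − 48 + 8 = 2552/5.
Adding: ||u||_{H^1}^2 = 20602/105 + 2552/5 = 74194/105.


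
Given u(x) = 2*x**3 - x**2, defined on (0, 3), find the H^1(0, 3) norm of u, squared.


||u||_{H^1}^2 = 73917/35

The H^1 norm (squared) on an interval (0, L) is
  ||u||_{H^1}^2 = ∫_0^L u(x)^2 dx + ∫_0^L u'(x)^2 dx.
Compute u'(x) = 6*x**2 - 2*x.
Then u(x)^2 = 4*x**6 - 4*x**5 + x**4 and u'(x)^2 = 36*x**4 - 24*x**3 + 4*x**2.
Integrate each monomial from 0 to 3 using ∫_0^3 c·x^n dx = c·3^(n+1)/(n+1):
  ∫_0^3 u(x)^2 dx = ∫_0^3 (4*x^6 - 4*x^5 + x^4) dx. Term by term:
    ∫_0^3 4*x^6 dx = 8748/7;  ∫_0^3 -4*x^5 dx = -486;  ∫_0^3 x^4 dx = 243/5.
  Sum: 8748/7 − 486 + 243/5 = 28431/35.
  ∫_0^3 u'(x)^2 dx = ∫_0^3 (36*x^4 - 24*x^3 + 4*x^2) dx. Term by term:
    ∫_0^3 36*x^4 dx = 8748/5;  ∫_0^3 -24*x^3 dx = -486;  ∫_0^3 4*x^2 dx = 36.
  Sum: 8748/5 − 486 + 36 = 6498/5.
Adding: ||u||_{H^1}^2 = 28431/35 + 6498/5 = 73917/35.


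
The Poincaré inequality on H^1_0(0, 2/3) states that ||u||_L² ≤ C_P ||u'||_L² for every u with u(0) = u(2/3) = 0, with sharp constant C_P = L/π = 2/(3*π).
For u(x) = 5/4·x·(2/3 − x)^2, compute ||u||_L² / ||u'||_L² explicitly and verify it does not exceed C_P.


||u||_L² / ||u'||_L² = sqrt(14)/21 < C_P = 2/(3*π).

u(x) = 5/4·x·(2/3 − x)^2, so u'(x) = 15*x^2/4 - 10*x/3 + 5/9.
u(x) = 5/4·x·(2/3 − x)^2 vanishes at x = 0 and x = 2/3, so u ∈ H^1_0(0, 2/3). Differentiate via the product rule and integrate the resulting polynomials term by term.
  ∫_0^2/3 u² dx = ∫_0^2/3 (25*x^6/16 - 25*x^5/6 + 25*x^4/6 - 50*x^3/27 + 25*x^2/81) dx. Term by term:
    ∫_0^2/3 25*x^6/16 dx = 200/15309;  ∫_0^2/3 -25*x^5/6 dx = -400/6561;  ∫_0^2/3 25*x^4/6 dx = 80/729;
    ∫_0^2/3 -50*x^3/27 dx = -200/2187;  ∫_0^2/3 25*x^2/81 dx = 200/6561.
  Sum: 200/15309 − 400/6561 + 80/729 − 200/2187 + 200/6561 = 40/45927.
  ∫_0^2/3 (u')² dx = ∫_0^2/3 (225*x^4/16 - 25*x^3 + 275*x^2/18 - 100*x/27 + 25/81) dx. Term by term:
    ∫_0^2/3 225*x^4/16 dx = 10/27;  ∫_0^2/3 -25*x^3 dx = -100/81;  ∫_0^2/3 275*x^2/18 dx = 1100/729;
    ∫_0^2/3 -100*x/27 dx = -200/243;  ∫_0^2/3 25/81 dx = 50/243.
  Sum: 10/27 − 100/81 + 1100/729 − 200/243 + 50/243 = 20/729.
∫_0^2/3 u² dx = 40/45927, so ||u||_L² = 2*sqrt(70)/567.
∫_0^2/3 (u')² dx = 20/729, so ||u'||_L² = 2*sqrt(5)/27.
Ratio ||u||_L² / ||u'||_L² = sqrt(14)/21.
Sharp Poincaré constant on H^1_0(0, 2/3) is C_P = L/π = 2/(3*π), achieved by sin(3*π/2·x).
A polynomial bump cannot attain the sharp Poincaré constant (only the first sine eigenfunction does), so the ratio is strictly less than C_P, consistent with ||u||_L² ≤ C_P ||u'||_L².


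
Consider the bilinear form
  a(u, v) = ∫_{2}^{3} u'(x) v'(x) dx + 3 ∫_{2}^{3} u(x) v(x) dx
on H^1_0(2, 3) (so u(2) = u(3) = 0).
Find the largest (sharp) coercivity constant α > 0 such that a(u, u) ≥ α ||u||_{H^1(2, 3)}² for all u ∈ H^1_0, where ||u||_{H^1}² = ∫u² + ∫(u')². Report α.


α = 1

Coercivity of a(·,·) on H^1_0(2, 3) means a(u, u) ≥ α ||u||_{H^1}² for every u ∈ H^1_0.
The interval has length L = 1, and Poincaré/coercivity depend only on L. Here a(u, u) = ∫(u')² + (3)·∫u².
Here c = 3 ≥ 1, so a(u,u) = ∫(u')² + c∫u² ≥ ∫(u')² + ∫u² = ||u||_{H^1}², i.e. α = 1 works. No larger α is possible: a(u,u) ≥ α||u||_{H^1}² means (1−α)∫(u')² ≥ (α−c)∫u², and for the modes u_n = sin(nπ(x−x₀)/L) (x₀ the left endpoint) one has ∫u_n²/∫(u_n')² = (L/(nπ))² → 0, so a(u_n,u_n)/||u_n||_{H^1}² → 1. Hence the optimal constant is α = 1.
Therefore α = 1.


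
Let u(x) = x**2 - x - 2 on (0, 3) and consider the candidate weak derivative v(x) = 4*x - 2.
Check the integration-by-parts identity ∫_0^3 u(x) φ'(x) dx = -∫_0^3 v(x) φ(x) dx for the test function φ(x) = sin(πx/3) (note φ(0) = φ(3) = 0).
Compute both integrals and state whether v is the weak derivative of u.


LHS = -12/π, RHS = -24/π. No, v is not the weak derivative of u.

u(x) = x**2 - x - 2, classical derivative u'(x) = 2*x - 1.
φ(x) = sin(πx/3), so φ'(x) = π*cos(π*x/3)/3.
Note φ(0) = φ(3) = 0, so the boundary term u·φ vanishes.
LHS = ∫_0^3 u(x) φ'(x) dx = ∫_0^3 (π*x^2*cos(π*x/3)/3 - π*x*cos(π*x/3)/3 - 2*π*cos(π*x/3)/3) dx. Term by term:
  ∫_0^3 -2*π*cos(π*x/3)/3 dx = 0;  ∫_0^3 -π*x*cos(π*x/3)/3 dx = 6/π;  ∫_0^3 π*x^2*cos(π*x/3)/3 dx = -18/π.
Sum: 0 + 6/π − 18/π = -12/π.
So LHS = -12/π.
∫_0^3 v(x) φ(x) dx = ∫_0^3 (4*x*sin(π*x/3) - 2*sin(π*x/3)) dx. Term by term:
  ∫_0^3 -2*sin(π*x/3) dx = -12/π;  ∫_0^3 4*x*sin(π*x/3) dx = 36/π.
Sum: -12/π + 36/π = 24/π.
So RHS = -∫_0^3 v(x) φ(x) dx = -24/π.
LHS − RHS = 12/π ≠ 0, so the identity fails.
(For a valid weak derivative the identity must hold for EVERY test function, in particular this one. The failure shows v is NOT the weak derivative of u.)
Correct weak derivative would be u'(x) = 2*x - 1.


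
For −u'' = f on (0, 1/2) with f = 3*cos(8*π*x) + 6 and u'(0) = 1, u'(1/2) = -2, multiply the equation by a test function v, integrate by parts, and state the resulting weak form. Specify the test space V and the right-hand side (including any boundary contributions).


V = H^1(0, 1/2) (v unrestricted at boundary; u is determined up to an additive constant); weak form: ∫_0^1/2 u'v' dx = ∫_0^1/2 (3*cos(8*π*x) + 6) v dx − 2·v(1/2) − v(0) for all v ∈ V.

Multiply both sides by a test function v and integrate from 0 to 1/2:
  ∫_0^1/2 −u''(x) v(x) dx = ∫_0^1/2 f(x) v(x) dx.
Integrate the LHS by parts once:
  ∫_0^1/2 −u'' v dx = −[u'(x) v(x)]_0^1/2 + ∫_0^1/2 u'(x) v'(x) dx.
Thus ∫_0^1/2 u'(x) v'(x) dx = ∫_0^1/2 f(x) v(x) dx + [u'(x) v(x)]_0^1/2.
Choose V so that boundary terms are either known or forced to vanish.
u has inhomogeneous Neumann u'(0) = 1, u'(1/2) = -2. [u' v]_0^1/2 = (-2)·v(1/2) − (1)·v(0) = − 2·v(1/2) − v(0). Take V = H^1(0, 1/2); boundary term becomes part of RHS.
Weak formulation: find u (satisfying any essential BC) such that ∫_0^1/2 u'(x) v'(x) dx = ∫_0^1/2 f v dx − 2·v(1/2) − v(0) for all v ∈ V (Neumann data are natural BCs: they enter the RHS as boundary terms).
Substituting f(x) = 3*cos(8*π*x) + 6, the right-hand side is ∫_0^1/2 (3*cos(8*π*x) + 6) v dx − 2·v(1/2) − v(0).
Compatibility check (pure Neumann): taking v ≡ 1 ∈ V gives 0 = ∫_0^1/2 f dx + (-2) − (1), i.e. ∫_0^1/2 f dx must equal u'(0) − u'(1/2) = 3. Indeed ∫_0^1/2 (3*cos(8*π*x) + 6) dx = 3, so the data are compatible. The solution is then unique only up to an additive constant (fix it e.g. by requiring ∫_0^1/2 u dx = 0).


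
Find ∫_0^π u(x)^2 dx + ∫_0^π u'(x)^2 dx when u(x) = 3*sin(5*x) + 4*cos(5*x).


||u||_{H^1(0,π)}^2 = 325*π

u'(x) = -20*sin(5*x) + 15*cos(5*x).
Expand u² and (u')² and integrate term by term on (0, π), using: for integers n ≥ 1, ∫_0^π sin²(nx) dx = ∫_0^π cos²(nx) dx = π/2; for n ≠ n', ∫_0^π sin(nx)sin(n'x) dx = ∫_0^π cos(nx)cos(n'x) dx = 0; and by product-to-sum, ∫_0^π sin(nx)cos(n'x) dx = ½∫_0^π [sin((n+n')x) + sin((n−n')x)] dx, which is 0 when n+n' is even and 2n/(n²−n'²) when n+n' is odd (it need not vanish on (0, π)).
  u² squared terms: (3)²·∫sin(5x)² dx = 9·π/2 = 9*π/2;  (4)²·∫cos(5x)² dx = 16·π/2 = 8*π.
  u² cross terms: 2·(3)·(4)·∫sin(5x)·cos(5x) dx = 24·(0) = 0.
  So ∫_0^π u² dx = 9*π/2 + 8*π + 0 = 25*π/2.
  (u')² squared terms: (-20)²·∫sin(5x)² dx = 400·π/2 = 200*π;  (15)²·∫cos(5x)² dx = 225·π/2 = 225*π/2.
  (u')² cross terms: 2·(-20)·(15)·∫sin(5x)·cos(5x) dx = -600·(0) = 0.
  So ∫_0^π (u')² dx = 200*π + 225*π/2 + 0 = 625*π/2.
||u||_{H^1}^2 = (25*π/2) + (625*π/2) = 325*π.


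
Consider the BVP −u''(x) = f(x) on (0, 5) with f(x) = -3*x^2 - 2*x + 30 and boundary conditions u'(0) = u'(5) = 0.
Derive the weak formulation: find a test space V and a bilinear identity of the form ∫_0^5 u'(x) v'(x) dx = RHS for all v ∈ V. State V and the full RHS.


V = H^1(0, 5) (no boundary constraint on v; u is determined up to an additive constant); weak form: ∫_0^5 u'v' dx = ∫_0^5 (-3*x^2 - 2*x + 30) v dx for all v ∈ V.

Multiply both sides by a test function v and integrate from 0 to 5:
  ∫_0^5 −u''(x) v(x) dx = ∫_0^5 f(x) v(x) dx.
Integrate the LHS by parts once:
  ∫_0^5 −u'' v dx = −[u'(x) v(x)]_0^5 + ∫_0^5 u'(x) v'(x) dx.
Thus ∫_0^5 u'(x) v'(x) dx = ∫_0^5 f(x) v(x) dx + [u'(x) v(x)]_0^5.
Choose V so that boundary terms are either known or forced to vanish.
u has homogeneous Neumann: u'(0) = u'(5) = 0. So [u' v]_0^5 = 0·v(5) − 0·v(0) = 0 for any v; take V = H^1(0, 5).
Weak formulation: find u (satisfying any essential BC) such that ∫_0^5 u'(x) v'(x) dx = ∫_0^5 f v dx for all v ∈ V (homogeneous Neumann, so boundary terms vanish).
Substituting f(x) = -3*x^2 - 2*x + 30, the right-hand side is ∫_0^5 (-3*x^2 - 2*x + 30) v dx.
Compatibility check (pure Neumann): taking v ≡ 1 ∈ V gives 0 = ∫_0^5 f dx + (0) − (0), i.e. ∫_0^5 f dx must equal u'(0) − u'(5) = 0. Indeed ∫_0^5 (-3*x^2 - 2*x + 30) dx = 0, so the data are compatible. The solution is then unique only up to an additive constant (fix it e.g. by requiring ∫_0^5 u dx = 0).


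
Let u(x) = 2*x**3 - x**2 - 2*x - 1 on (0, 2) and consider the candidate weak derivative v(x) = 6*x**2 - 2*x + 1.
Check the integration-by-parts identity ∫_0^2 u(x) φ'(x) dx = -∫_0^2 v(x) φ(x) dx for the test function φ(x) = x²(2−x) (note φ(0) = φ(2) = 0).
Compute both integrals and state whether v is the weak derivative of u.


LHS = -104/15, RHS = -164/15. No, v is not the weak derivative of u.

u(x) = 2*x**3 - x**2 - 2*x - 1, classical derivative u'(x) = 6*x**2 - 2*x - 2.
φ(x) = x²(2−x), so φ'(x) = x*(4 - 3*x).
Note φ(0) = φ(2) = 0, so the boundary term u·φ vanishes.
LHS = ∫_0^2 u(x) φ'(x) dx = ∫_0^2 (-6*x^5 + 11*x^4 + 2*x^3 - 5*x^2 - 4*x) dx. Term by term:
  ∫_0^2 -6*x^5 dx = -64;  ∫_0^2 11*x^4 dx = 352/5;  ∫_0^2 2*x^3 dx = 8;
  ∫_0^2 -5*x^2 dx = -40/3;  ∫_0^2 -4*x dx = -8.
Sum: -64 + 352/5 + 8 − 40/3 − 8 = -104/15.
So LHS = -104/15.
∫_0^2 v(x) φ(x) dx = ∫_0^2 (-6*x^5 + 14*x^4 - 5*x^3 + 2*x^2) dx. Term by term:
  ∫_0^2 -6*x^5 dx = -64;  ∫_0^2 14*x^4 dx = 448/5;  ∫_0^2 -5*x^3 dx = -20;
  ∫_0^2 2*x^2 dx = 16/3.
Sum: -64 + 448/5 − 20 + 16/3 = 164/15.
So RHS = -∫_0^2 v(x) φ(x) dx = -164/15.
LHS − RHS = 4 ≠ 0, so the identity fails.
(For a valid weak derivative the identity must hold for EVERY test function, in particular this one. The failure shows v is NOT the weak derivative of u.)
Correct weak derivative would be u'(x) = 6*x**2 - 2*x - 2.


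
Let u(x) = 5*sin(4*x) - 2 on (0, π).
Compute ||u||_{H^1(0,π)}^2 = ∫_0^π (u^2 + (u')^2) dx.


||u||_{H^1(0,π)}^2 = 433*π/2

u'(x) = 20*cos(4*x).
Expand u² and (u')² and integrate term by term on (0, π), using: for integers n ≥ 1, ∫_0^π sin²(nx) dx = ∫_0^π cos²(nx) dx = π/2; for n ≠ n', ∫_0^π sin(nx)sin(n'x) dx = ∫_0^π cos(nx)cos(n'x) dx = 0; and by product-to-sum, ∫_0^π sin(nx)cos(n'x) dx = ½∫_0^π [sin((n+n')x) + sin((n−n')x)] dx, which is 0 when n+n' is even and 2n/(n²−n'²) when n+n' is odd (it need not vanish on (0, π)). For the constant mode: ∫_0^π 1 dx = π, ∫_0^π cos(nx) dx = 0, ∫_0^π sin(nx) dx = (1−(−1)^n)/n.
  u² squared terms: (-2)²·∫1 dx = 4·π = 4*π;  (5)²·∫sin(4x)² dx = 25·π/2 = 25*π/2.
  u² cross terms: 2·(-2)·(5)·∫1·sin(4x) dx = -20·(0) = 0.
  So ∫_0^π u² dx = 4*π + 25*π/2 + 0 = 33*π/2.
  (u')² squared terms: (20)²·∫cos(4x)² dx = 400·π/2 = 200*π.
  So ∫_0^π (u')² dx = 200*π.
||u||_{H^1}^2 = (33*π/2) + (200*π) = 433*π/2.


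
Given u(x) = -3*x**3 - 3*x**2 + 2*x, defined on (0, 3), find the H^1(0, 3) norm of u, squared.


||u||_{H^1}^2 = 373578/35

The H^1 norm (squared) on an interval (0, L) is
  ||u||_{H^1}^2 = ∫_0^L u(x)^2 dx + ∫_0^L u'(x)^2 dx.
Compute u'(x) = -9*x**2 - 6*x + 2.
Then u(x)^2 = 9*x**6 + 18*x**5 - 3*x**4 - 12*x**3 + 4*x**2 and u'(x)^2 = 81*x**4 + 108*x**3 - 24*x + 4.
Integrate each monomial from 0 to 3 using ∫_0^3 c·x^n dx = c·3^(n+1)/(n+1):
  ∫_0^3 u(x)^2 dx = ∫_0^3 (9*x^6 + 18*x^5 - 3*x^4 - 12*x^3 + 4*x^2) dx. Term by term:
    ∫_0^3 9*x^6 dx = 19683/7;  ∫_0^3 18*x^5 dx = 2187;  ∫_0^3 -3*x^4 dx = -729/5;
    ∫_0^3 -12*x^3 dx = -243;  ∫_0^3 4*x^2 dx = 36.
  Sum: 19683/7 + 2187 − 729/5 − 243 + 36 = 162612/35.
  ∫_0^3 u'(x)^2 dx = ∫_0^3 (81*x^4 + 108*x^3 - 24*x + 4) dx. Term by term:
    ∫_0^3 81*x^4 dx = 19683/5;  ∫_0^3 108*x^3 dx = 2187;  ∫_0^3 -24*x dx = -108;
    ∫_0^3 4 dx = 12.
  Sum: 19683/5 + 2187 − 108 + 12 = 30138/5.
Adding: ||u||_{H^1}^2 = 162612/35 + 30138/5 = 373578/35.


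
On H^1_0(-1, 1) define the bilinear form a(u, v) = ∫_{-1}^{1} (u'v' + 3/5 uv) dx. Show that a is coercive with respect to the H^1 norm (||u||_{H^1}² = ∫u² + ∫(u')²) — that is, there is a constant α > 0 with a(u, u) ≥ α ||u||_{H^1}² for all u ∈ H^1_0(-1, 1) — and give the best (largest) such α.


α = (12/5 + π^2)/(4 + π^2)

Coercivity of a(·,·) on H^1_0(-1, 1) means a(u, u) ≥ α ||u||_{H^1}² for every u ∈ H^1_0.
The interval has length L = 2, and Poincaré/coercivity depend only on L. Here a(u, u) = ∫(u')² + (3/5)·∫u².
Here 0 < c = 3/5 < 1. The condition a(u,u) ≥ α||u||_{H^1}² reads (1−α)∫(u')² ≥ (α−c)∫u². Any admissible α is ≤ 1 (rapidly oscillating u have ∫u²/∫(u')² → 0), and α = 1 would force 0 ≥ (1−c)∫u², impossible since c < 1; so 1−α > 0. By the sharp Poincaré inequality on H^1_0 of an interval of length L, ∫(u')² ≥ (π/L)²∫u² with equality for the first sine mode sin(π(x−x₀)/L) (x₀ the left endpoint), so the inequality holds for all u iff (1−α)(π/L)² ≥ α − c, i.e. α ≤ ((π/L)² + c)/((π/L)² + 1) = (1 + c(L/π)²)/(1 + (L/π)²). With (π/L)² = π^2/4 and c = 3/5, the largest admissible constant is α = ((π/L)² + c)/((π/L)² + 1).
Simplifying, α = (12/5 + π^2)/(4 + π^2).


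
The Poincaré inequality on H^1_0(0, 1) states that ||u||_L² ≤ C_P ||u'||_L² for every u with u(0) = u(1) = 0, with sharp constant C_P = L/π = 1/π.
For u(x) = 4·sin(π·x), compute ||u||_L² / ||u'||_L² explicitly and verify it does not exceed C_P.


||u||_L² / ||u'||_L² = 1/π = C_P.

u(x) = 4·sin(π·x), so u'(x) = 4*π*cos(π*x).
Writing u(x) = A·sin(kπx/L) with A = 4 and k = 1, use ∫_0^L sin²(kπx/L) dx = L/2 and ∫_0^L cos²(kπx/L) dx = L/2.
u² = 16·sin²(π·x) and (u')² = 16*π^2·cos²(π·x), and each of sin², cos² integrates to L/2 = 1/2 over (0, 1).
∫_0^1 u² dx = 8, so ||u||_L² = 2*sqrt(2).
∫_0^1 (u')² dx = 8*π^2, so ||u'||_L² = 2*sqrt(2)*π.
Ratio ||u||_L² / ||u'||_L² = 1/π.
Sharp Poincaré constant on H^1_0(0, 1) is C_P = L/π = 1/π, achieved by sin(π·x).
This is the k = 1 eigenfunction (up to amplitude), so the ratio equals the sharp Poincaré constant exactly.


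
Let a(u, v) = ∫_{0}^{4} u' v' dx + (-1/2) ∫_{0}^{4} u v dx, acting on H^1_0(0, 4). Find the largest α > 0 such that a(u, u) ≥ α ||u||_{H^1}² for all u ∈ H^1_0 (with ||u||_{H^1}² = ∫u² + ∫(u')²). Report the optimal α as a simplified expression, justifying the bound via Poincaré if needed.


α = (-8 + π^2)/(π^2 + 16)

Coercivity of a(·,·) on H^1_0(0, 4) means a(u, u) ≥ α ||u||_{H^1}² for every u ∈ H^1_0.
The interval has length L = 4, and Poincaré/coercivity depend only on L. Here a(u, u) = ∫(u')² + (-1/2)·∫u².
Here c = -1/2 < 0 with |c| < (π/L)² = π^2/16, so coercivity still holds. The condition a(u,u) ≥ α||u||_{H^1}² reads (1−α)∫(u')² ≥ (α−c)∫u². Any admissible α is ≤ 1 (rapidly oscillating u have ∫u²/∫(u')² → 0), and α = 1 would force 0 ≥ (1−c)∫u², impossible since c < 1; so 1−α > 0. By the sharp Poincaré inequality on H^1_0 of an interval of length L, ∫(u')² ≥ (π/L)²∫u² with equality for the first sine mode sin(π(x−x₀)/L) (x₀ the left endpoint), so the inequality holds for all u iff (1−α)(π/L)² ≥ α − c, i.e. α ≤ ((π/L)² + c)/((π/L)² + 1) = (1 + c(L/π)²)/(1 + (L/π)²). (Direct route, valid since c ≤ 0: Poincaré gives c∫u² ≥ c(L/π)²∫(u')², so a(u,u) ≥ (1 + c(L/π)²)∫(u')², while ||u||_{H^1}² ≤ (1 + (L/π)²)∫(u')²; dividing yields the same α.) With (π/L)² = π^2/16 and c = -1/2, the largest admissible constant is α = ((π/L)² + c)/((π/L)² + 1).
Simplifying, α = (-8 + π^2)/(π^2 + 16).


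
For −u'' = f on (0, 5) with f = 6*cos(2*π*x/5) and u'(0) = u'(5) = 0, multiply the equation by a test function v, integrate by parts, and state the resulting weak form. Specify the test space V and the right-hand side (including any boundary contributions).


V = H^1(0, 5) (no boundary constraint on v; u is determined up to an additive constant); weak form: ∫_0^5 u'v' dx = ∫_0^5 (6*cos(2*π*x/5)) v dx for all v ∈ V.

Multiply both sides by a test function v and integrate from 0 to 5:
  ∫_0^5 −u''(x) v(x) dx = ∫_0^5 f(x) v(x) dx.
Integrate the LHS by parts once:
  ∫_0^5 −u'' v dx = −[u'(x) v(x)]_0^5 + ∫_0^5 u'(x) v'(x) dx.
Thus ∫_0^5 u'(x) v'(x) dx = ∫_0^5 f(x) v(x) dx + [u'(x) v(x)]_0^5.
Choose V so that boundary terms are either known or forced to vanish.
u has homogeneous Neumann: u'(0) = u'(5) = 0. So [u' v]_0^5 = 0·v(5) − 0·v(0) = 0 for any v; take V = H^1(0, 5).
Weak formulation: find u (satisfying any essential BC) such that ∫_0^5 u'(x) v'(x) dx = ∫_0^5 f v dx for all v ∈ V (homogeneous Neumann, so boundary terms vanish).
Substituting f(x) = 6*cos(2*π*x/5), the right-hand side is ∫_0^5 (6*cos(2*π*x/5)) v dx.
Compatibility check (pure Neumann): taking v ≡ 1 ∈ V gives 0 = ∫_0^5 f dx + (0) − (0), i.e. ∫_0^5 f dx must equal u'(0) − u'(5) = 0. Indeed ∫_0^5 (6*cos(2*π*x/5)) dx = 0, so the data are compatible. The solution is then unique only up to an additive constant (fix it e.g. by requiring ∫_0^5 u dx = 0).


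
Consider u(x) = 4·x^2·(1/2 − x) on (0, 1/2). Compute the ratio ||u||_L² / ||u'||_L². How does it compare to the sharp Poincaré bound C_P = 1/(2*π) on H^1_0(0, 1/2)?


||u||_L² / ||u'||_L² = sqrt(14)/28 < C_P = 1/(2*π).

u(x) = 4·x^2·(1/2 − x), so u'(x) = 4*x*(1 - 3*x).
u(x) = 4·x^2·(1/2 − x) vanishes at x = 0 and x = 1/2, so u ∈ H^1_0(0, 1/2). Differentiate via the product rule and integrate the resulting polynomials term by term.
  ∫_0^1/2 u² dx = ∫_0^1/2 (16*x^6 - 16*x^5 + 4*x^4) dx. Term by term:
    ∫_0^1/2 16*x^6 dx = 1/56;  ∫_0^1/2 -16*x^5 dx = -1/24;  ∫_0^1/2 4*x^4 dx = 1/40.
  Sum: 1/56 − 1/24 + 1/40 = 1/840.
  ∫_0^1/2 (u')² dx = ∫_0^1/2 (144*x^4 - 96*x^3 + 16*x^2) dx. Term by term:
    ∫_0^1/2 144*x^4 dx = 9/10;  ∫_0^1/2 -96*x^3 dx = -3/2;  ∫_0^1/2 16*x^2 dx = 2/3.
  Sum: 9/10 − 3/2 + 2/3 = 1/15.
∫_0^1/2 u² dx = 1/840, so ||u||_L² = sqrt(210)/420.
∫_0^1/2 (u')² dx = 1/15, so ||u'||_L² = sqrt(15)/15.
Ratio ||u||_L² / ||u'||_L² = sqrt(14)/28.
Sharp Poincaré constant on H^1_0(0, 1/2) is C_P = L/π = 1/(2*π), achieved by sin(2*π·x).
A polynomial bump cannot attain the sharp Poincaré constant (only the first sine eigenfunction does), so the ratio is strictly less than C_P, consistent with ||u||_L² ≤ C_P ||u'||_L².
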